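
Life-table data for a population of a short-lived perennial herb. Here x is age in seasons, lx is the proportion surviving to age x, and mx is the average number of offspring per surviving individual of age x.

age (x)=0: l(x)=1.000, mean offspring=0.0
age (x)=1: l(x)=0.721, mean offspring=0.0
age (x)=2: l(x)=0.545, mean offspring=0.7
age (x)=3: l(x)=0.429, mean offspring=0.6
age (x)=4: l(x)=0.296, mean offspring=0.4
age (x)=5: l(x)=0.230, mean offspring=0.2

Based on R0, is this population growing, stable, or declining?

R0 = Σ lx·mx = 0 + 0 + 0.3815 + 0.2574 + 0.1184 + 0.046 = 0.8033
R0 < 1, so the population is declining.

declining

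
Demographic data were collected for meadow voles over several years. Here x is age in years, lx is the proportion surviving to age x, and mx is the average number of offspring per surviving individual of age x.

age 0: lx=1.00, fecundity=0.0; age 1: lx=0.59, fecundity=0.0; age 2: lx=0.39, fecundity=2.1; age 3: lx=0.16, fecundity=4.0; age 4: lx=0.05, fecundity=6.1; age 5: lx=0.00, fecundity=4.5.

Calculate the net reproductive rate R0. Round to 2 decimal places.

1.76

lx·mx by age: 0, 0, 0.819, 0.64, 0.305, 0
R0 = Σ lx·mx = 1.764 → 1.76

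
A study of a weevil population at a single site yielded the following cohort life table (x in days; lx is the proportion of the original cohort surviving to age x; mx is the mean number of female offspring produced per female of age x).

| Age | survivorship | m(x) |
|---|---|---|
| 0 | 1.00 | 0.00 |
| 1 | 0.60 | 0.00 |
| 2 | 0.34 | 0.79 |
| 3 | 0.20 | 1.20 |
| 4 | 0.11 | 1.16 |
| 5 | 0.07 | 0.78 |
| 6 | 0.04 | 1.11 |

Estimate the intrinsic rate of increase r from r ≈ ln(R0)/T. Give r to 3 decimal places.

R0 = Σ lx·mx = 0 + 0 + 0.2686 + 0.24 + 0.1276 + 0.0546 + 0.0444 = 0.7352
Σ x·lx·mx = 2.307; T = 2.307/0.7352 = 3.13792…
r ≈ ln(R0)/T = ln(0.7352)/3.13792… = -0.09803… → -0.098

-0.098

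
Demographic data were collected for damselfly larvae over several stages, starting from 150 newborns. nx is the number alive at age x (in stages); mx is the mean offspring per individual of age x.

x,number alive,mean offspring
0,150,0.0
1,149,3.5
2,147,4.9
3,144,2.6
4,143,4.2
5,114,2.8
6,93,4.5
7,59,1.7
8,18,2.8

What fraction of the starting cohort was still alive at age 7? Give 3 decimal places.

l_7 = n_7/n_0 = 59/150 = 0.393333… → 0.393

0.393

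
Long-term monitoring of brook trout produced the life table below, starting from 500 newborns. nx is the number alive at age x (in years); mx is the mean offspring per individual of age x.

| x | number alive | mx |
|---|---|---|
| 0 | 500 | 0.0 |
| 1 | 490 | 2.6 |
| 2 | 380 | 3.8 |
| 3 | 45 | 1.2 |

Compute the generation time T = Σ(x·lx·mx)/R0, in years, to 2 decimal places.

1.56

lx = nx/n0 = nx/500: 1, 0.98, 0.76, 0.09
lx·mx: 0, 2.548, 2.888, 0.108 → R0 = 5.544
x·lx·mx: 0, 2.548, 5.776, 0.324 → Σ = 8.648
T = 8.648 / 5.544 = 1.559885… → 1.56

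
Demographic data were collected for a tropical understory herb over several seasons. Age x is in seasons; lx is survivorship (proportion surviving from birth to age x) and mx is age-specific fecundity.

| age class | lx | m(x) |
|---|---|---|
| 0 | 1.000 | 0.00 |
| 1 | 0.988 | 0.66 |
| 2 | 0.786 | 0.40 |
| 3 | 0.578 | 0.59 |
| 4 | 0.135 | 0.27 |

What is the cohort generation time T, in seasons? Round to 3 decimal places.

lx·mx: 0, 0.65208, 0.3144, 0.34102, 0.03645 → R0 = 1.34395
x·lx·mx: 0, 0.65208, 0.6288, 1.02306, 0.1458 → Σ = 2.44974
T = 2.44974 / 1.34395 = 1.822791… → 1.823

1.823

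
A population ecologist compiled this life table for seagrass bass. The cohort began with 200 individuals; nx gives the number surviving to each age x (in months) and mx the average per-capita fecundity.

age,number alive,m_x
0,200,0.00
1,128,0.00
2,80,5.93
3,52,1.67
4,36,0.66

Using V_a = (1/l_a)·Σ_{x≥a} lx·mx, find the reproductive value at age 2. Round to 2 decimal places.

7.31

lx = nx/n0 = nx/200: 1, 0.64, 0.4, 0.26, 0.18
lx·mx for x ≥ 2: 2.372, 0.4342, 0.1188 → sum = 2.925
V_2 = 2.925 / l_2 = 2.925 / 0.4 = 7.3125 → 7.31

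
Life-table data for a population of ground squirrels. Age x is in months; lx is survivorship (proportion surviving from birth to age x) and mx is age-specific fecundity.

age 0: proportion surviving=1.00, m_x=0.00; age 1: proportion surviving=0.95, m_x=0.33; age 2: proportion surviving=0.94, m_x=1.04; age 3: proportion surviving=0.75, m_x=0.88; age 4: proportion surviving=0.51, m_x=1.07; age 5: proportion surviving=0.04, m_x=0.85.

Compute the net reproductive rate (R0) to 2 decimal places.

lx·mx by age: 0, 0.3135, 0.9776, 0.66, 0.5457, 0.034
R0 = Σ lx·mx = 2.5308 → 2.53

2.53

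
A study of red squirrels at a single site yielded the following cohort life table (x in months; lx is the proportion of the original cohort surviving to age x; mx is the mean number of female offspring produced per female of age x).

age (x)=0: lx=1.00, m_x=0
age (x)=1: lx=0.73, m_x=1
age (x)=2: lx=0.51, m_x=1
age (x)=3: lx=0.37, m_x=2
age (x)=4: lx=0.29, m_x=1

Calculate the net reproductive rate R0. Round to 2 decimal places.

2.27

lx·mx by age: 0, 0.73, 0.51, 0.74, 0.29
R0 = Σ lx·mx = 2.27 → 2.27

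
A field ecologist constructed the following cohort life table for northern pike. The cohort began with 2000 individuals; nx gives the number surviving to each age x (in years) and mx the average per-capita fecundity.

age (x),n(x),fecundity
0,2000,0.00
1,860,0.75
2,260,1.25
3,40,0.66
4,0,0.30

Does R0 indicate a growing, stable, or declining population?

declining

lx = nx/n0 = nx/2000: 1, 0.43, 0.13, 0.02, 0
R0 = Σ lx·mx = 0 + 0.3225 + 0.1625 + 0.0132 + 0 = 0.4982
R0 < 1, so the population is declining.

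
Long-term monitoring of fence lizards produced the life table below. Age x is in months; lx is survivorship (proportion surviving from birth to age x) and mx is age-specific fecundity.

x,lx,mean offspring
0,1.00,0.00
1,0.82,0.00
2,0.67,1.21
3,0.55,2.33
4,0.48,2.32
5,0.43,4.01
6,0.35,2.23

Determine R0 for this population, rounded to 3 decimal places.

5.711

lx·mx by age: 0, 0, 0.8107, 1.2815, 1.1136, 1.7243, 0.7805
R0 = Σ lx·mx = 5.7106 → 5.711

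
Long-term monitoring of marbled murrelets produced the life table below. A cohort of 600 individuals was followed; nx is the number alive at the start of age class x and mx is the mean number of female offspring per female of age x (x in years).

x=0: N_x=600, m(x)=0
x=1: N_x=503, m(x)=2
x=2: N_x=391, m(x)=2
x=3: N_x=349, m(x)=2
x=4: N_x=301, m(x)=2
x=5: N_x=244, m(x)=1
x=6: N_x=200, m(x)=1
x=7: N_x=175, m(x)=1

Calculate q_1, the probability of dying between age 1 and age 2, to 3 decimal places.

0.223

lx = nx/n0 = nx/600: 1, 0.83833…, 0.65167…, 0.58167…, 0.50167…, 0.40667…, 0.33333…, 0.29167…
q_1 = (l_1 − l_2) / l_1 = (0.838333… − 0.651667…) / 0.838333…
     = 0.186667… / 0.838333… = 0.222664… → 0.223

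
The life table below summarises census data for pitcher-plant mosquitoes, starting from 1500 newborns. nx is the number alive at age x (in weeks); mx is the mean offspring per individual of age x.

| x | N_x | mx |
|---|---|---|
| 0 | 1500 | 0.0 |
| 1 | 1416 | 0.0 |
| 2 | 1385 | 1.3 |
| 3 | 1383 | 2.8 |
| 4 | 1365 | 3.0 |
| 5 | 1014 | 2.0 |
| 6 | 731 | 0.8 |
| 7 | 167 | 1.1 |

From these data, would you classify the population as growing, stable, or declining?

growing

lx = nx/n0 = nx/1500: 1, 0.944, 0.92333…, 0.922, 0.91, 0.676, 0.48733…, 0.11133…
R0 = Σ lx·mx = 0 + 0 + 1.200333… + 2.5816 + 2.73 + 1.352 + 0.389867… + 0.122467… = 8.376267…
R0 > 1, so the population is growing.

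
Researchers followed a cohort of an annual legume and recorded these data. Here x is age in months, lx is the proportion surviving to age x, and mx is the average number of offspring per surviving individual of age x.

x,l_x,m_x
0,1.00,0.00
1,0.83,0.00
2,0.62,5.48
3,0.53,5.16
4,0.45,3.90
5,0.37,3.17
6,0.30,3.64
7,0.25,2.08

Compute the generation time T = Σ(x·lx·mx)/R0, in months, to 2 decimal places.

3.57

lx·mx: 0, 0, 3.3976, 2.7348, 1.755, 1.1729, 1.092, 0.52 → R0 = 10.6723
x·lx·mx: 0, 0, 6.7952, 8.2044, 7.02, 5.8645, 6.552, 3.64 → Σ = 38.0761
T = 38.0761 / 10.6723 = 3.56775… → 3.57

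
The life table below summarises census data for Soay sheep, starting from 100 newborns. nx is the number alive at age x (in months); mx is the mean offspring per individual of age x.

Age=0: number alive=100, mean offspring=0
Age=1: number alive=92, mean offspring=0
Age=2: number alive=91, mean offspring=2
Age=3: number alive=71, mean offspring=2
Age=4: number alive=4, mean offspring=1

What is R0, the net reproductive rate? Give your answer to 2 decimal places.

lx = nx/n0 = nx/100: 1, 0.92, 0.91, 0.71, 0.04
lx·mx by age: 0, 0, 1.82, 1.42, 0.04
R0 = Σ lx·mx = 3.28 → 3.28

3.28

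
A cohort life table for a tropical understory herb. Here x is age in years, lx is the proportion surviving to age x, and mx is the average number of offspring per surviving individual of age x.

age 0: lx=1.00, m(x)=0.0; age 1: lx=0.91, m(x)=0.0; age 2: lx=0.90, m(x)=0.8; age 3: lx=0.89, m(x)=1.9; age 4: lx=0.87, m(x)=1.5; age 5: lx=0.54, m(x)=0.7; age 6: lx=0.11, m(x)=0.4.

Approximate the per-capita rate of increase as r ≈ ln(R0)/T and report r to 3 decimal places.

0.423

R0 = Σ lx·mx = 0 + 0 + 0.72 + 1.691 + 1.305 + 0.378 + 0.044 = 4.138
Σ x·lx·mx = 13.887; T = 13.887/4.138 = 3.35597…
r ≈ ln(R0)/T = ln(4.138)/3.35597… = 0.42319… → 0.423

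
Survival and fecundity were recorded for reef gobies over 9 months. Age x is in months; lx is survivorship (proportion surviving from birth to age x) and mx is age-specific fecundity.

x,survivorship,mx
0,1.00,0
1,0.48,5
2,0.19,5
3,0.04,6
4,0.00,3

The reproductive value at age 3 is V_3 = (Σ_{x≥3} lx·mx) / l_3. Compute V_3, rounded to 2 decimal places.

lx·mx for x ≥ 3: 0.24, 0 → sum = 0.24
V_3 = 0.24 / l_3 = 0.24 / 0.04 = 6 → 6.00

6.00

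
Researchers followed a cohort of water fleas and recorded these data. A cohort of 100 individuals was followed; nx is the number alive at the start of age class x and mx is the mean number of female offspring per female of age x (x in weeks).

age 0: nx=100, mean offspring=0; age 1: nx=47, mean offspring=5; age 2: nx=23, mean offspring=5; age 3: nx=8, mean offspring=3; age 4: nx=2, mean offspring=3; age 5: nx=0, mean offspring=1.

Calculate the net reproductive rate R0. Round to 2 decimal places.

lx = nx/n0 = nx/100: 1, 0.47, 0.23, 0.08, 0.02, 0
lx·mx by age: 0, 2.35, 1.15, 0.24, 0.06, 0
R0 = Σ lx·mx = 3.8 → 3.80

3.80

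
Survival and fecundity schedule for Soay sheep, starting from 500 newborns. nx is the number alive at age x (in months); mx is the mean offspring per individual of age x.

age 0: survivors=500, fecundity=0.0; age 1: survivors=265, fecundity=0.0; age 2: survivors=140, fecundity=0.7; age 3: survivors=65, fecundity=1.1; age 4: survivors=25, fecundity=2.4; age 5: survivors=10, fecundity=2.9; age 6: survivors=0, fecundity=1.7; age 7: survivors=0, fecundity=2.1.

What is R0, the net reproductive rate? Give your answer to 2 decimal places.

lx = nx/n0 = nx/500: 1, 0.53, 0.28, 0.13, 0.05, 0.02, 0, 0
lx·mx by age: 0, 0, 0.196, 0.143, 0.12, 0.058, 0, 0
R0 = Σ lx·mx = 0.517 → 0.52

0.52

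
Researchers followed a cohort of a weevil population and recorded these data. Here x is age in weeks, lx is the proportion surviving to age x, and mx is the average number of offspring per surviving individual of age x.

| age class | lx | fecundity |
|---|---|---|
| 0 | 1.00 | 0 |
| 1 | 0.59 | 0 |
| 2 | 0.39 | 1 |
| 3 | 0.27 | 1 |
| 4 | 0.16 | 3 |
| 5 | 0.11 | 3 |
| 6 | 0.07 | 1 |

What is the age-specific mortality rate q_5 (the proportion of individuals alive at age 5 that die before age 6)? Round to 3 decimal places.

0.364

q_5 = (l_5 − l_6) / l_5 = (0.11 − 0.07) / 0.11
     = 0.04 / 0.11 = 0.363636… → 0.364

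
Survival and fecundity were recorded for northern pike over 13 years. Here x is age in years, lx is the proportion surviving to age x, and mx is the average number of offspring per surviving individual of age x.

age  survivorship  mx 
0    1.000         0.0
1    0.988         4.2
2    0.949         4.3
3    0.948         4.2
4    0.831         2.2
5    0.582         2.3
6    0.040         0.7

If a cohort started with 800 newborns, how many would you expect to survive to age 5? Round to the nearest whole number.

Expected survivors = N0 · l_5 = 800 × 0.582 = 465.6 → 466

466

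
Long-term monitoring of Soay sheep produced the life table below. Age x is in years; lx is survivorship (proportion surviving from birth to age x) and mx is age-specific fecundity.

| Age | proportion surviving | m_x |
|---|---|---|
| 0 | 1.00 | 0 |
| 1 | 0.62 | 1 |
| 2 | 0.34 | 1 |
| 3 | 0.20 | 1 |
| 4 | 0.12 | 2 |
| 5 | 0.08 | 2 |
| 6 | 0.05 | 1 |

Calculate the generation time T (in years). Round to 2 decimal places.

2.46

lx·mx: 0, 0.62, 0.34, 0.2, 0.24, 0.16, 0.05 → R0 = 1.61
x·lx·mx: 0, 0.62, 0.68, 0.6, 0.96, 0.8, 0.3 → Σ = 3.96
T = 3.96 / 1.61 = 2.459627… → 2.46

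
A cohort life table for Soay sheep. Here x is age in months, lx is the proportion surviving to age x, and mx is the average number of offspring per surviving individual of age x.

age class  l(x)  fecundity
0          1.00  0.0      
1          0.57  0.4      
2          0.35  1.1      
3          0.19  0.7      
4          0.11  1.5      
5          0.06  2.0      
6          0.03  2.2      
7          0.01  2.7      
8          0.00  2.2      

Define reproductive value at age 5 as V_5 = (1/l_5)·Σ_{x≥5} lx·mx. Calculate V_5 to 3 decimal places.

lx·mx for x ≥ 5: 0.12, 0.066, 0.027, 0 → sum = 0.213
V_5 = 0.213 / l_5 = 0.213 / 0.06 = 3.55 → 3.550

3.550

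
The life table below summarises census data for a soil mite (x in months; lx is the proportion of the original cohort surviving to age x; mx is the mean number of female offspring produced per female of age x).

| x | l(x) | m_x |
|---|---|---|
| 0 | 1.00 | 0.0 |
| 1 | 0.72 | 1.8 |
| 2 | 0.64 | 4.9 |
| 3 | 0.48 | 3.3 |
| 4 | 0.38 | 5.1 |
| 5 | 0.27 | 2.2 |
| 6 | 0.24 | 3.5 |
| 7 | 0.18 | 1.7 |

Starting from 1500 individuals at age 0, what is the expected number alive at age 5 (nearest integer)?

405

Expected survivors = N0 · l_5 = 1500 × 0.27 = 405 → 405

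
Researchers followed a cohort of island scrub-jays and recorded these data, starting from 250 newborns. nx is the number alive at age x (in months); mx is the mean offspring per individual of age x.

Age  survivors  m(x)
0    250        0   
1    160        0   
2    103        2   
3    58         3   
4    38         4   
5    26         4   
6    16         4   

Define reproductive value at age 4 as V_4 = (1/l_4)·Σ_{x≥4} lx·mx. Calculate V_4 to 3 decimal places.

8.421

lx = nx/n0 = nx/250: 1, 0.64, 0.412, 0.232, 0.152, 0.104, 0.064
lx·mx for x ≥ 4: 0.608, 0.416, 0.256 → sum = 1.28
V_4 = 1.28 / l_4 = 1.28 / 0.152 = 8.421053… → 8.421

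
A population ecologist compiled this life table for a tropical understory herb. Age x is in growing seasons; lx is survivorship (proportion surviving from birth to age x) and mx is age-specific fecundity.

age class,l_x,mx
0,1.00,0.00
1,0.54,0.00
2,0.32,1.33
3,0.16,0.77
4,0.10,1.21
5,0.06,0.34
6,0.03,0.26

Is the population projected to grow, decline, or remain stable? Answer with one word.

declining

R0 = Σ lx·mx = 0 + 0 + 0.4256 + 0.1232 + 0.121 + 0.0204 + 0.0078 = 0.698
R0 < 1, so the population is declining.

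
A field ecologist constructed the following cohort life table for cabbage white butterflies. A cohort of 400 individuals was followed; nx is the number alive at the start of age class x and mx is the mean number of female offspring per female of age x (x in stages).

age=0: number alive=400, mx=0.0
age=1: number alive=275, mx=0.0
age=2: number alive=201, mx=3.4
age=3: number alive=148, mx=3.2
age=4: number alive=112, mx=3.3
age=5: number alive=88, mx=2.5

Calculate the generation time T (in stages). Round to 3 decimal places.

3.072

lx = nx/n0 = nx/400: 1, 0.6875, 0.5025, 0.37, 0.28, 0.22
lx·mx: 0, 0, 1.7085, 1.184, 0.924, 0.55 → R0 = 4.3665
x·lx·mx: 0, 0, 3.417, 3.552, 3.696, 2.75 → Σ = 13.415
T = 13.415 / 4.3665 = 3.072255… → 3.072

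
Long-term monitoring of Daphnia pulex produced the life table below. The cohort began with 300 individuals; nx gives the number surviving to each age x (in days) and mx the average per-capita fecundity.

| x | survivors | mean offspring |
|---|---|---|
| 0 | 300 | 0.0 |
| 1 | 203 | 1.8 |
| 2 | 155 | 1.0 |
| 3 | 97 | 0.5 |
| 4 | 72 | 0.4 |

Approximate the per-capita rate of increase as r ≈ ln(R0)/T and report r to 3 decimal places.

0.440

lx = nx/n0 = nx/300: 1, 0.67667…, 0.51667…, 0.32333…, 0.24
R0 = Σ lx·mx = 0 + 1.218… + 0.51667… + 0.16167… + 0.096 = 1.992333…
Σ x·lx·mx = 3.120333…; T = 3.120333…/1.992333… = 1.56617…
r ≈ ln(R0)/T = ln(1.992333…)/1.56617… = 0.44012… → 0.440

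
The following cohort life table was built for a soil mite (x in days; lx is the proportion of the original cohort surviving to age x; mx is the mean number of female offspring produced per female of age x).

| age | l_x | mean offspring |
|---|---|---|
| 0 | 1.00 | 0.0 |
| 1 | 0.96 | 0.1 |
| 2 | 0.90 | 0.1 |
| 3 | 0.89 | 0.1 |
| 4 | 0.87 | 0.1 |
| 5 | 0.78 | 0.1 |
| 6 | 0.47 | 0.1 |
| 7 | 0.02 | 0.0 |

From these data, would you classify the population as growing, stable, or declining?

declining

R0 = Σ lx·mx = 0 + 0.096 + 0.09 + 0.089 + 0.087 + 0.078 + 0.047 + 0 = 0.487
R0 < 1, so the population is declining.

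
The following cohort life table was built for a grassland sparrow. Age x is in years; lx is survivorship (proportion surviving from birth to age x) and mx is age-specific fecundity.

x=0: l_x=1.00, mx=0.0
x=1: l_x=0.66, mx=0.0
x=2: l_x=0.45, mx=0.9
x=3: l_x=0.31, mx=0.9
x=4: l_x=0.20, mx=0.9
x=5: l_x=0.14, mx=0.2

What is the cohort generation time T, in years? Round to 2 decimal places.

lx·mx: 0, 0, 0.405, 0.279, 0.18, 0.028 → R0 = 0.892
x·lx·mx: 0, 0, 0.81, 0.837, 0.72, 0.14 → Σ = 2.507
T = 2.507 / 0.892 = 2.810538… → 2.81

2.81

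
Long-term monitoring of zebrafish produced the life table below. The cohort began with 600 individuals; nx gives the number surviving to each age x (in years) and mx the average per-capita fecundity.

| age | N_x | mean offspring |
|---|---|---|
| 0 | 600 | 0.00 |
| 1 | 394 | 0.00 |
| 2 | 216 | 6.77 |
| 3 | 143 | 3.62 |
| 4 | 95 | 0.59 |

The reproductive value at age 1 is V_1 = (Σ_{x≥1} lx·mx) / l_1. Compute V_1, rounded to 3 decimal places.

5.168

lx = nx/n0 = nx/600: 1, 0.65667…, 0.36, 0.23833…, 0.15833…
lx·mx for x ≥ 1: 0, 2.4372, 0.862767…, 0.093417… → sum = 3.393383…
V_1 = 3.393383… / l_1 = 3.393383… / 0.656667… = 5.167589… → 5.168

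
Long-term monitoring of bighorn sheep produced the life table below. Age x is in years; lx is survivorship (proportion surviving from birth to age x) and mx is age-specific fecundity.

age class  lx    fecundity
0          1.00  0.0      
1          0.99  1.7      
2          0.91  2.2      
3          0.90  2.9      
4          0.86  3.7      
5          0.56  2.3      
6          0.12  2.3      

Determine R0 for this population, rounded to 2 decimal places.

11.04

lx·mx by age: 0, 1.683, 2.002, 2.61, 3.182, 1.288, 0.276
R0 = Σ lx·mx = 11.041 → 11.04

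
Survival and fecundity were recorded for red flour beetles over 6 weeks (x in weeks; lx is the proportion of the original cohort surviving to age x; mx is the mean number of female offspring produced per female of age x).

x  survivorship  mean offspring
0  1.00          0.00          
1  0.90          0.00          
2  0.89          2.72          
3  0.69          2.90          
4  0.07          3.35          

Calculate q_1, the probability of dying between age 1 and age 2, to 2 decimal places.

q_1 = (l_1 − l_2) / l_1 = (0.9 − 0.89) / 0.9
     = 0.01 / 0.9 = 0.011111… → 0.01

0.01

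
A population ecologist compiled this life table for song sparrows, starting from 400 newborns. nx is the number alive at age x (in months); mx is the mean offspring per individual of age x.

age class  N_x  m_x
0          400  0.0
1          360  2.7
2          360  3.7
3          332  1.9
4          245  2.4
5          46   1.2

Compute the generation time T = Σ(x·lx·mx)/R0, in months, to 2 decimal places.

lx = nx/n0 = nx/400: 1, 0.9, 0.9, 0.83, 0.6125, 0.115
lx·mx: 0, 2.43, 3.33, 1.577, 1.47, 0.138 → R0 = 8.945
x·lx·mx: 0, 2.43, 6.66, 4.731, 5.88, 0.69 → Σ = 20.391
T = 20.391 / 8.945 = 2.279598… → 2.28

2.28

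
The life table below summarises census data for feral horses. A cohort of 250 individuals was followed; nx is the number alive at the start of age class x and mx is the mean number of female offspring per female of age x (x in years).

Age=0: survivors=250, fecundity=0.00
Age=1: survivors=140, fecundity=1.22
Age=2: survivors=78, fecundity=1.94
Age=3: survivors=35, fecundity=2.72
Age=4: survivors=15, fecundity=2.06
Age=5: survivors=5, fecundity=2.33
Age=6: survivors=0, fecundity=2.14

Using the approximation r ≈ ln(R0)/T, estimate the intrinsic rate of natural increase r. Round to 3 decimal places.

0.298

lx = nx/n0 = nx/250: 1, 0.56, 0.312, 0.14, 0.06, 0.02, 0
R0 = Σ lx·mx = 0 + 0.6832 + 0.60528 + 0.3808 + 0.1236 + 0.0466 + 0 = 1.83948
Σ x·lx·mx = 3.76356; T = 3.76356/1.83948 = 2.04599…
r ≈ ln(R0)/T = ln(1.83948)/2.04599… = 0.29789… → 0.298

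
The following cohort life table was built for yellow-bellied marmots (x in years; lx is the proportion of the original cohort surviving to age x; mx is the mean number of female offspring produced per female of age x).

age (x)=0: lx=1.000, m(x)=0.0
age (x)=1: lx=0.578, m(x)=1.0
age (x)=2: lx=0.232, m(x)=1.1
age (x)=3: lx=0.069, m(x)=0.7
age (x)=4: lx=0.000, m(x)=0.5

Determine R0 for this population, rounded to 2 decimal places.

lx·mx by age: 0, 0.578, 0.2552, 0.0483, 0
R0 = Σ lx·mx = 0.8815 → 0.88

0.88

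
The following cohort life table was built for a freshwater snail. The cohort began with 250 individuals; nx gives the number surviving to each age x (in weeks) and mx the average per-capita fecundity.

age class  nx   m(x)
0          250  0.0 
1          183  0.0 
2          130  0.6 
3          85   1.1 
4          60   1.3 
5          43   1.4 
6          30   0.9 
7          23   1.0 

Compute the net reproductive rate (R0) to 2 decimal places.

lx = nx/n0 = nx/250: 1, 0.732, 0.52, 0.34, 0.24, 0.172, 0.12, 0.092
lx·mx by age: 0, 0, 0.312, 0.374, 0.312, 0.2408, 0.108, 0.092
R0 = Σ lx·mx = 1.4388 → 1.44

1.44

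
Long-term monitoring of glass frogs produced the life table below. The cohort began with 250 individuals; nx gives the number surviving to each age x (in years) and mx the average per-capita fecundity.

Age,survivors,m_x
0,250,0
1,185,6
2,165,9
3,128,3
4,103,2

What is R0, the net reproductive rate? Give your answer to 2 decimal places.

12.74

lx = nx/n0 = nx/250: 1, 0.74, 0.66, 0.512, 0.412
lx·mx by age: 0, 4.44, 5.94, 1.536, 0.824
R0 = Σ lx·mx = 12.74 → 12.74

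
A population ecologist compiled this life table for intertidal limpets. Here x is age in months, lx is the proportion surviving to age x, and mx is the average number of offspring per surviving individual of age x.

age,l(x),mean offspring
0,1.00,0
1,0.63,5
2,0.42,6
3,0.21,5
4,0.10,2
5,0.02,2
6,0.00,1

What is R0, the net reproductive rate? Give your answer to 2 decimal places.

6.96

lx·mx by age: 0, 3.15, 2.52, 1.05, 0.2, 0.04, 0
R0 = Σ lx·mx = 6.96 → 6.96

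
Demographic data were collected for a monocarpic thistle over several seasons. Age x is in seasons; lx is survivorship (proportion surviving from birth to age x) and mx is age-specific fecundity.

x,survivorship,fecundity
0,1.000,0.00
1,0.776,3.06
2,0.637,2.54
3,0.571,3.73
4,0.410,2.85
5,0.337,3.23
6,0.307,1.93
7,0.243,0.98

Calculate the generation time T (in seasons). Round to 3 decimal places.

lx·mx: 0, 2.37456, 1.61798, 2.12983, 1.1685, 1.08851, 0.59251, 0.23814 → R0 = 9.21003
x·lx·mx: 0, 2.37456, 3.23596, 6.38949, 4.674, 5.44255, 3.55506, 1.66698 → Σ = 27.3386
T = 27.3386 / 9.21003 = 2.968351… → 2.968

2.968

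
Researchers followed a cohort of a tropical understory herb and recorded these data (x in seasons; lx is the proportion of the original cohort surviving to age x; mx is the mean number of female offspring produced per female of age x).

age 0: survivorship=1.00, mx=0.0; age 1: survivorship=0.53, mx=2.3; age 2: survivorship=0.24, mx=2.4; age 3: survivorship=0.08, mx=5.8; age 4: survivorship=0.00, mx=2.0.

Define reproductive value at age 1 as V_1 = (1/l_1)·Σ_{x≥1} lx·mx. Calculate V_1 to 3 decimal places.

lx·mx for x ≥ 1: 1.219, 0.576, 0.464, 0 → sum = 2.259
V_1 = 2.259 / l_1 = 2.259 / 0.53 = 4.262264… → 4.262

4.262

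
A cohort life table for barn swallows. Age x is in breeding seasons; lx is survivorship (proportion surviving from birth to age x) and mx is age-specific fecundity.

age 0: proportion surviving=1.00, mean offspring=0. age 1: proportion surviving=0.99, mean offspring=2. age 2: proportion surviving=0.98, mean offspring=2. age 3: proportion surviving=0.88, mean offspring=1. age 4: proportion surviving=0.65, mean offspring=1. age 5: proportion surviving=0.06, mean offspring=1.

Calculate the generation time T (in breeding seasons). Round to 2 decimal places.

2.07

lx·mx: 0, 1.98, 1.96, 0.88, 0.65, 0.06 → R0 = 5.53
x·lx·mx: 0, 1.98, 3.92, 2.64, 2.6, 0.3 → Σ = 11.44
T = 11.44 / 5.53 = 2.068716… → 2.07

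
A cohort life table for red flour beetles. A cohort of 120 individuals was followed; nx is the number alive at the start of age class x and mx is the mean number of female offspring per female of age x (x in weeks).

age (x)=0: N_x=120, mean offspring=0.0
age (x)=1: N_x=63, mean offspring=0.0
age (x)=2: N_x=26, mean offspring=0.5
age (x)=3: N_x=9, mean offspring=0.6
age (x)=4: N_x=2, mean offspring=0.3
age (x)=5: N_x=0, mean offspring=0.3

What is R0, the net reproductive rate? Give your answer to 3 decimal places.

lx = nx/n0 = nx/120: 1, 0.525, 0.21667…, 0.075, 0.01667…, 0
lx·mx by age: 0, 0, 0.108333…, 0.045, 0.005…, 0
R0 = Σ lx·mx = 0.158333… → 0.158

0.158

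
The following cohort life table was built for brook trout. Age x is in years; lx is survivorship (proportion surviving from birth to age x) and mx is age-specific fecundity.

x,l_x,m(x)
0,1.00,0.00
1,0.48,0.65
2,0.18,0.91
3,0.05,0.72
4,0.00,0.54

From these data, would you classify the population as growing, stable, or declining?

R0 = Σ lx·mx = 0 + 0.312 + 0.1638 + 0.036 + 0 = 0.5118
R0 < 1, so the population is declining.

declining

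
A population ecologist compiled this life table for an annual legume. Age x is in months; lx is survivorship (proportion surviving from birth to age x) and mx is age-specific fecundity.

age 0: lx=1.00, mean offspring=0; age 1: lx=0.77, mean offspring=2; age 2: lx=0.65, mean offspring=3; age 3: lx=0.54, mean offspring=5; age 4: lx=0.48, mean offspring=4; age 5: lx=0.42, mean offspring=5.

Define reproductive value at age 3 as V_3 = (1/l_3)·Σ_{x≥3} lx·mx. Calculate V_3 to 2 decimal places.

12.44

lx·mx for x ≥ 3: 2.7, 1.92, 2.1 → sum = 6.72
V_3 = 6.72 / l_3 = 6.72 / 0.54 = 12.444444… → 12.44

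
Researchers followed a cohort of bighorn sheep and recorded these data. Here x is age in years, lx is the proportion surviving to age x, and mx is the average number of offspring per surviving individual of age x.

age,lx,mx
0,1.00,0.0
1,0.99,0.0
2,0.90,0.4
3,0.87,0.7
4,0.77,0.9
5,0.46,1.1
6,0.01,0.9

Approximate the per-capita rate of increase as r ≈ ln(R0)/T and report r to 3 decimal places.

0.214

R0 = Σ lx·mx = 0 + 0 + 0.36 + 0.609 + 0.693 + 0.506 + 0.009 = 2.177
Σ x·lx·mx = 7.903; T = 7.903/2.177 = 3.63023…
r ≈ ln(R0)/T = ln(2.177)/3.63023… = 0.2143… → 0.214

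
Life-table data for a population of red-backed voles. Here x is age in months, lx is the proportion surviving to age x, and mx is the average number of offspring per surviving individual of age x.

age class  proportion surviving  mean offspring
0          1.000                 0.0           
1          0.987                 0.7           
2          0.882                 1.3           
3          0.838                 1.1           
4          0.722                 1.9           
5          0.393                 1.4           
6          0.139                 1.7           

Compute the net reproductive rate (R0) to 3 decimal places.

lx·mx by age: 0, 0.6909, 1.1466, 0.9218, 1.3718, 0.5502, 0.2363
R0 = Σ lx·mx = 4.9176 → 4.918

4.918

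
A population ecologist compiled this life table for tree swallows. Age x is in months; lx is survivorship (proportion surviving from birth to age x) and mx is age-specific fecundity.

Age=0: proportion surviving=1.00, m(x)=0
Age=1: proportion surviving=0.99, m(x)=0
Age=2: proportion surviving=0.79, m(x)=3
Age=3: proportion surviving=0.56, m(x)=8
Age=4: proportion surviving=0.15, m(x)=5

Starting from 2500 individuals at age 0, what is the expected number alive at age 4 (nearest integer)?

Expected survivors = N0 · l_4 = 2500 × 0.15 = 375 → 375

375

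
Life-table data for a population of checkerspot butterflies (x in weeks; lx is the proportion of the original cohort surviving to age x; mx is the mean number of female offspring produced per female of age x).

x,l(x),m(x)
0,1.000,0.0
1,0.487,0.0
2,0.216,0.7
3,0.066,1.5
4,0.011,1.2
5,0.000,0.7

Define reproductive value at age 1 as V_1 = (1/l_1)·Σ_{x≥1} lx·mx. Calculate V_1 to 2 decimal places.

0.54

lx·mx for x ≥ 1: 0, 0.1512, 0.099, 0.0132, 0 → sum = 0.2634
V_1 = 0.2634 / l_1 = 0.2634 / 0.487 = 0.540862… → 0.54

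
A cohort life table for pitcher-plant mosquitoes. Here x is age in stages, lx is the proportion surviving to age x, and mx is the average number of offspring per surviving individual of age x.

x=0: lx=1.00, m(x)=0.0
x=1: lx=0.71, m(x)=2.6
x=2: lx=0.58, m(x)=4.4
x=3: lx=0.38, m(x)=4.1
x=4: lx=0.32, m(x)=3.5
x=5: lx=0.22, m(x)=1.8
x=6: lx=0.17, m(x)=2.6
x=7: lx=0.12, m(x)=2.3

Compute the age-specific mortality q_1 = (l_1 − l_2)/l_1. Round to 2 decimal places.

q_1 = (l_1 − l_2) / l_1 = (0.71 − 0.58) / 0.71
     = 0.13 / 0.71 = 0.183099… → 0.18

0.18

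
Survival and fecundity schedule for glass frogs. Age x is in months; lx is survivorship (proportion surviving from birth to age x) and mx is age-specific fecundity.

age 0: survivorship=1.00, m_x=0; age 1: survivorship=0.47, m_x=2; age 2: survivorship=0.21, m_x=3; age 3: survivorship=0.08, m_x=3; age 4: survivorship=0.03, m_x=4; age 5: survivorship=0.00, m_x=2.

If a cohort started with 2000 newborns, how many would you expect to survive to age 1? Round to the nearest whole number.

940

Expected survivors = N0 · l_1 = 2000 × 0.47 = 940 → 940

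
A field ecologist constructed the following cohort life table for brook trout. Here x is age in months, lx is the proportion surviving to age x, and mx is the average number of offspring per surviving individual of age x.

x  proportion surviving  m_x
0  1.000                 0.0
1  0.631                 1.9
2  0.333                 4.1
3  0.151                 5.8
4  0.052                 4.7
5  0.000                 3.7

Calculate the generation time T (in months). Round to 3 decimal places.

2.045

lx·mx: 0, 1.1989, 1.3653, 0.8758, 0.2444, 0 → R0 = 3.6844
x·lx·mx: 0, 1.1989, 2.7306, 2.6274, 0.9776, 0 → Σ = 7.5345
T = 7.5345 / 3.6844 = 2.044973… → 2.045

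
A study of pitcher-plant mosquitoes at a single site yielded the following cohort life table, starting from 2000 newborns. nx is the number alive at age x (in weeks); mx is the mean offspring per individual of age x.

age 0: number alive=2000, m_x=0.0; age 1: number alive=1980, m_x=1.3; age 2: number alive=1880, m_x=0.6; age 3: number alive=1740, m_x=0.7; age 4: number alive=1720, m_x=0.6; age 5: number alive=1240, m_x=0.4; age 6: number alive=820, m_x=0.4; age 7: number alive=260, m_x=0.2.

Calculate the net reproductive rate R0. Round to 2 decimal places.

lx = nx/n0 = nx/2000: 1, 0.99, 0.94, 0.87, 0.86, 0.62, 0.41, 0.13
lx·mx by age: 0, 1.287, 0.564, 0.609, 0.516, 0.248, 0.164, 0.026
R0 = Σ lx·mx = 3.414 → 3.41

3.41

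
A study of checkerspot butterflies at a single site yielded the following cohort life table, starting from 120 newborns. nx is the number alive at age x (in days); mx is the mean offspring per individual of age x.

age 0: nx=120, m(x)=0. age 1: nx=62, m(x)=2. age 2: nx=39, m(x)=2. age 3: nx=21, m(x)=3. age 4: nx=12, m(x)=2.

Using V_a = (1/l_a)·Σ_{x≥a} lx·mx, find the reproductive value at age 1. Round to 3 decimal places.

4.661

lx = nx/n0 = nx/120: 1, 0.51667…, 0.325, 0.175, 0.1
lx·mx for x ≥ 1: 1.033333…, 0.65, 0.525, 0.2 → sum = 2.408333…
V_1 = 2.408333… / l_1 = 2.408333… / 0.516667… = 4.66129… → 4.661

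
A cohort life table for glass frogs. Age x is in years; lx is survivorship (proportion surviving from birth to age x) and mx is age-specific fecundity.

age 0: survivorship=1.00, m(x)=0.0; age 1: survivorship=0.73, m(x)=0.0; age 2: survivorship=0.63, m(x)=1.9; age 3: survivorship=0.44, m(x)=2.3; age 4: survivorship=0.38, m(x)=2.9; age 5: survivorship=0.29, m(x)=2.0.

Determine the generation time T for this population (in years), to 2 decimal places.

lx·mx: 0, 0, 1.197, 1.012, 1.102, 0.58 → R0 = 3.891
x·lx·mx: 0, 0, 2.394, 3.036, 4.408, 2.9 → Σ = 12.738
T = 12.738 / 3.891 = 3.273709… → 3.27

3.27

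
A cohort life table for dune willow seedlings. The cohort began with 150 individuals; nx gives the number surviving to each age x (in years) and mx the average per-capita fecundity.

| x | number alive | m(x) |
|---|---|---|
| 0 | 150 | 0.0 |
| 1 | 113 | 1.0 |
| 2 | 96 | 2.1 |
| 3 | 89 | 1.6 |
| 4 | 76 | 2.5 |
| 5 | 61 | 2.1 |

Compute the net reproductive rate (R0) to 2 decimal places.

lx = nx/n0 = nx/150: 1, 0.75333…, 0.64, 0.59333…, 0.50667…, 0.40667…
lx·mx by age: 0, 0.753333…, 1.344, 0.949333…, 1.266667…, 0.854…
R0 = Σ lx·mx = 5.167333… → 5.17

5.17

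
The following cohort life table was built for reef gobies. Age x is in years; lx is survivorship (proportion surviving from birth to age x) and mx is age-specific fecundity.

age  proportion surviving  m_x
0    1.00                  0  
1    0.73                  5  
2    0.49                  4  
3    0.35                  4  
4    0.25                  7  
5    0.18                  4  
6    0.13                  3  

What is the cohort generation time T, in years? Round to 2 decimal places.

lx·mx: 0, 3.65, 1.96, 1.4, 1.75, 0.72, 0.39 → R0 = 9.87
x·lx·mx: 0, 3.65, 3.92, 4.2, 7, 3.6, 2.34 → Σ = 24.71
T = 24.71 / 9.87 = 2.503546… → 2.50

2.50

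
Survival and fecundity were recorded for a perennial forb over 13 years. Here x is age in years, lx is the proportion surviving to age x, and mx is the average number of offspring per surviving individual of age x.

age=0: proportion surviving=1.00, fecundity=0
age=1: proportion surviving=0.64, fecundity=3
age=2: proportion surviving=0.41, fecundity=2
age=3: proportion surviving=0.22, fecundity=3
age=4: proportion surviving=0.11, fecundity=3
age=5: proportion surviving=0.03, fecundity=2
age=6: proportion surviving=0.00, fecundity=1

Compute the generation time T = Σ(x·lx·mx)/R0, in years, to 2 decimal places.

1.89

lx·mx: 0, 1.92, 0.82, 0.66, 0.33, 0.06, 0 → R0 = 3.79
x·lx·mx: 0, 1.92, 1.64, 1.98, 1.32, 0.3, 0 → Σ = 7.16
T = 7.16 / 3.79 = 1.889182… → 1.89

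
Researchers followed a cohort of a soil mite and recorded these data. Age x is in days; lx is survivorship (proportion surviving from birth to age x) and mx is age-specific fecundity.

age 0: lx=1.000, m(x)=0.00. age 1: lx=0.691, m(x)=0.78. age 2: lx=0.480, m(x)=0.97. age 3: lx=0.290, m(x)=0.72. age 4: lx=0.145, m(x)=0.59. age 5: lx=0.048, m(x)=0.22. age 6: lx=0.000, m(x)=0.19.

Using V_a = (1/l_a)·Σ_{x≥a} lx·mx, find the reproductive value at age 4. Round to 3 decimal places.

0.663

lx·mx for x ≥ 4: 0.08555, 0.01056, 0 → sum = 0.09611
V_4 = 0.09611 / l_4 = 0.09611 / 0.145 = 0.662828… → 0.663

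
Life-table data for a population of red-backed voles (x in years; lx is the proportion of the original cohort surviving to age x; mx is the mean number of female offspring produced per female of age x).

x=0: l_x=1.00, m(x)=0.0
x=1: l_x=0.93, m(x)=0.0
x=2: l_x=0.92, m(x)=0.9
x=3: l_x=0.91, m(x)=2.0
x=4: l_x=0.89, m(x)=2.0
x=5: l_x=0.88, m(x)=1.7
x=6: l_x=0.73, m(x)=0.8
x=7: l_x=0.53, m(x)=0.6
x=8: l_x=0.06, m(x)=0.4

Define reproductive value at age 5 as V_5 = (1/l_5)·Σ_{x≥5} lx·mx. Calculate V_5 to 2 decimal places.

lx·mx for x ≥ 5: 1.496, 0.584, 0.318, 0.024 → sum = 2.422
V_5 = 2.422 / l_5 = 2.422 / 0.88 = 2.752273… → 2.75

2.75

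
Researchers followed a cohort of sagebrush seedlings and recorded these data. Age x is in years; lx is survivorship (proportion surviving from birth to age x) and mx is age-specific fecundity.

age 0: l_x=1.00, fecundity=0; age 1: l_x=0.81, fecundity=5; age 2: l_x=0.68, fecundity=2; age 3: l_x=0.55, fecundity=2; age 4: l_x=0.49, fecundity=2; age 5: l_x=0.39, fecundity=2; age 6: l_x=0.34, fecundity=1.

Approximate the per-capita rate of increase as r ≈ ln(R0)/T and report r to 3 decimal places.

R0 = Σ lx·mx = 0 + 4.05 + 1.36 + 1.1 + 0.98 + 0.78 + 0.34 = 8.61
Σ x·lx·mx = 19.93; T = 19.93/8.61 = 2.31475…
r ≈ ln(R0)/T = ln(8.61)/2.31475… = 0.93009… → 0.930

0.930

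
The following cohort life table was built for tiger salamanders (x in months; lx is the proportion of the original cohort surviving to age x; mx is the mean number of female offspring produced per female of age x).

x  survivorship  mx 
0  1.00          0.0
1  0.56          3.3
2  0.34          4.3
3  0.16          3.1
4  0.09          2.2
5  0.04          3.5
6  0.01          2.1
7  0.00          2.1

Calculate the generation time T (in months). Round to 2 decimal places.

1.89

lx·mx: 0, 1.848, 1.462, 0.496, 0.198, 0.14, 0.021, 0 → R0 = 4.165
x·lx·mx: 0, 1.848, 2.924, 1.488, 0.792, 0.7, 0.126, 0 → Σ = 7.878
T = 7.878 / 4.165 = 1.891477… → 1.89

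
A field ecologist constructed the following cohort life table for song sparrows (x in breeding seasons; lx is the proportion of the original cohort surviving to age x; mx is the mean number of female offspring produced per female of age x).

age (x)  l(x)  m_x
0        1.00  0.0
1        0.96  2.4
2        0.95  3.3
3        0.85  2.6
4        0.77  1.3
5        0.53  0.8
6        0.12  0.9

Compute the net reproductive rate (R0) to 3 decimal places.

9.182

lx·mx by age: 0, 2.304, 3.135, 2.21, 1.001, 0.424, 0.108
R0 = Σ lx·mx = 9.182 → 9.182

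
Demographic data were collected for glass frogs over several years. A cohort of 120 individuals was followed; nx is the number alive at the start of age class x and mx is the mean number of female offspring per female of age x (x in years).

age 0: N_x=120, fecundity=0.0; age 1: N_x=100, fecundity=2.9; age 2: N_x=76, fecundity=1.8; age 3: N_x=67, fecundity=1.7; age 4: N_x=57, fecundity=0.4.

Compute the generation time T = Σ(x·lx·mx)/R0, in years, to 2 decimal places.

lx = nx/n0 = nx/120: 1, 0.83333…, 0.63333…, 0.55833…, 0.475
lx·mx: 0, 2.416667…, 1.14…, 0.949167…, 0.19 → R0 = 4.695833…
x·lx·mx: 0, 2.416667…, 2.28…, 2.8475…, 0.76 → Σ = 8.304167…
T = 8.304167… / 4.695833… = 1.768412… → 1.77

1.77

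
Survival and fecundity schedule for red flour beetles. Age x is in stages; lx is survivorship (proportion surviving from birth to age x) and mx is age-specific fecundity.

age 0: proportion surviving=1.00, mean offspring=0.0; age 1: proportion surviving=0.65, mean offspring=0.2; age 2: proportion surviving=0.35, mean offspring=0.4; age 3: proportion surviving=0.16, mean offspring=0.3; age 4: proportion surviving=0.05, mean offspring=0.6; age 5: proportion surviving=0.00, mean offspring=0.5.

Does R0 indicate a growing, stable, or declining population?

declining

R0 = Σ lx·mx = 0 + 0.13 + 0.14 + 0.048 + 0.03 + 0 = 0.348
R0 < 1, so the population is declining.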